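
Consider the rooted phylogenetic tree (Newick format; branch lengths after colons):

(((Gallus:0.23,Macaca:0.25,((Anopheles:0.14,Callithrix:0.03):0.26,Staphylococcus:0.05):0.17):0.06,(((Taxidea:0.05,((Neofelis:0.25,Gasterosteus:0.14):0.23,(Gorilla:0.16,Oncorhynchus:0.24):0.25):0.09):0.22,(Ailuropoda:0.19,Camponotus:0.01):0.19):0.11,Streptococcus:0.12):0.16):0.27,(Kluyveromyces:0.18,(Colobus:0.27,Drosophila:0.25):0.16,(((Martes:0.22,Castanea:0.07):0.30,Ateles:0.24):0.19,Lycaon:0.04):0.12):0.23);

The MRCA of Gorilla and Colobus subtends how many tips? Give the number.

20

The MRCA of Gorilla and Colobus is the root, so the clade is the entire tree.
That clade contains 20 terminal taxa: Ailuropoda, Anopheles, Ateles, Callithrix, Camponotus, Castanea, Colobus, Drosophila, Gallus, Gasterosteus, Gorilla, Kluyveromyces, Lycaon, Macaca, Martes, Neofelis, Oncorhynchus, Staphylococcus, Streptococcus, Taxidea.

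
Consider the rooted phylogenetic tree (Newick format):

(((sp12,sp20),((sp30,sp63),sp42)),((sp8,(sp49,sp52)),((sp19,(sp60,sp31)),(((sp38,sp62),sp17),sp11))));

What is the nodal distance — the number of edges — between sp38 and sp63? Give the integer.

10

The MRCA of sp38 and sp63 is the root of the tree.
From sp38 up to that node: 6 branches. From sp63 up to the same node: 4 branches. Total: 6 + 4 = 10.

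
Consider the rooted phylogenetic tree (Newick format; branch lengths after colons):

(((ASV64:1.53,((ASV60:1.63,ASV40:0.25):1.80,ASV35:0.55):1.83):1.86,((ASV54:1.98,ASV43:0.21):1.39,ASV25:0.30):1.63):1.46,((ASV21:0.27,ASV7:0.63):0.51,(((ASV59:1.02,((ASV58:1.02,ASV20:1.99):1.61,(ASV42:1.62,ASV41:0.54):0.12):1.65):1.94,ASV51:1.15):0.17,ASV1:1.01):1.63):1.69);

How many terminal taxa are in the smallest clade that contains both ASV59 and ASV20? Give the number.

The MRCA of ASV59 and ASV20 is the node subtending (ASV59,((ASV58,ASV20),(ASV42,ASV41))).
That clade contains 5 terminal taxa: ASV20, ASV41, ASV42, ASV58, ASV59.

5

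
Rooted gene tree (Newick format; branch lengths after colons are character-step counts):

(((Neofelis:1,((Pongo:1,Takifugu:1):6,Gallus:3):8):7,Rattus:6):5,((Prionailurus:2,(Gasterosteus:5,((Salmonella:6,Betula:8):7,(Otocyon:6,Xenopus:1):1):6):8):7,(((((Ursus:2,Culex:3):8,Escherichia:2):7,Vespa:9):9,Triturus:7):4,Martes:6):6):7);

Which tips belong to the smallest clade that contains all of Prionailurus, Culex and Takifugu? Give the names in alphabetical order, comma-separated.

Tracing Prionailurus: it sits inside (Prionailurus,(Gasterosteus,((Salmonella,Betula),(Otocyon,Xenopus)))).
Tracing Culex: it sits inside (Ursus,Culex).
Tracing Takifugu: it sits inside (Pongo,Takifugu).
The smallest clade enclosing all 3 is the whole tree (their MRCA is the root), so the answer is all 17 tips in alphabetical order.

Betula, Culex, Escherichia, Gallus, Gasterosteus, Martes, Neofelis, Otocyon, Pongo, Prionailurus, Rattus, Salmonella, Takifugu, Triturus, Ursus, Vespa, Xenopus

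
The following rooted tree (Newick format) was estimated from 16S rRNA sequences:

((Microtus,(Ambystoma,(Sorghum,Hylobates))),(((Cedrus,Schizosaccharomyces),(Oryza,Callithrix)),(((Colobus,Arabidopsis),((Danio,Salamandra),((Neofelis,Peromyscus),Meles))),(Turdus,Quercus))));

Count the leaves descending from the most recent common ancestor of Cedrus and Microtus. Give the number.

The MRCA of Cedrus and Microtus is the root, so the clade is the entire tree.
That clade contains 17 terminal taxa: Ambystoma, Arabidopsis, Callithrix, Cedrus, Colobus, Danio, Hylobates, Meles, Microtus, Neofelis, Oryza, Peromyscus, Quercus, Salamandra, Schizosaccharomyces, Sorghum, Turdus.

17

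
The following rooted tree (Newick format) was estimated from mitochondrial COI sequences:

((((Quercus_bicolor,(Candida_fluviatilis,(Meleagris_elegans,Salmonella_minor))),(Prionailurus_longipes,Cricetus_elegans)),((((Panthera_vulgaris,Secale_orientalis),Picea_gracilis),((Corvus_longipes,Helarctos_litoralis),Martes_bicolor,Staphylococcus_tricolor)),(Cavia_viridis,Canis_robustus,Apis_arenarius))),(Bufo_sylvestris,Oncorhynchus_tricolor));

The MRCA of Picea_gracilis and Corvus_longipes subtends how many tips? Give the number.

7

The MRCA of Picea_gracilis and Corvus_longipes is the node subtending (((Panthera_vulgaris,Secale_orientalis),Picea_gracilis),((Corvus_longipes,Helarctos_litoralis),Martes_bicolor,Staphylococcus_tricolor)).
That clade contains 7 terminal taxa: Corvus_longipes, Helarctos_litoralis, Martes_bicolor, Panthera_vulgaris, Picea_gracilis, Secale_orientalis, Staphylococcus_tricolor.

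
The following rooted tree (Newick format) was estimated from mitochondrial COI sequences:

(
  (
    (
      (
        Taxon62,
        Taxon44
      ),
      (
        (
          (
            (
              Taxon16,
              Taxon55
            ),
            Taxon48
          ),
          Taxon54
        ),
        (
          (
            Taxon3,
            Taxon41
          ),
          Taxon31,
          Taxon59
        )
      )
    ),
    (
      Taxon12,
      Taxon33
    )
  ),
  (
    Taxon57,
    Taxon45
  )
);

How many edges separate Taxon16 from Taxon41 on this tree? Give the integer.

7

The MRCA of Taxon16 and Taxon41 is the node subtending ((((Taxon16,Taxon55),Taxon48),Taxon54),((Taxon3,Taxon41),Taxon31,Taxon59)).
From Taxon16 up to that node: 4 branches. From Taxon41 up to the same node: 3 branches. Total: 4 + 3 = 7.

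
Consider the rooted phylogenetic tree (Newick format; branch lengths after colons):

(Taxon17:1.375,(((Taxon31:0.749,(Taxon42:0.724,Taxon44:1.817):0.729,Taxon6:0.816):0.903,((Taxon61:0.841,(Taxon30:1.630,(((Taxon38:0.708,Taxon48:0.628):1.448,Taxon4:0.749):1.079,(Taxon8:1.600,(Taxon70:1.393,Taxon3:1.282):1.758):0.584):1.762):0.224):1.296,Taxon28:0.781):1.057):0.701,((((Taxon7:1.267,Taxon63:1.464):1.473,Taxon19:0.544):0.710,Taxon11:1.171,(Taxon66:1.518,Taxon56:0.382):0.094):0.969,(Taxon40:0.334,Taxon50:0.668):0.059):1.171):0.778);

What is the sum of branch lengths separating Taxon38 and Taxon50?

The path runs Taxon38 → … → MRCA → … → Taxon50; the MRCA is the node subtending (((Taxon31,(Taxon42,Taxon44),Taxon6),((Taxon61,(Taxon30,(((Taxon38,Taxon48),Taxon4),(Taxon8,(Taxon70,Taxon3))))),Taxon28)),((((Taxon7,Taxon63),Taxon19),Taxon11,(Taxon66,Taxon56)),(Taxon40,Taxon50))).
Branch lengths along that path: 0.708 + 1.448 + 1.079 + 1.762 + 0.224 + 1.296 + 1.057 + 0.701 + 1.171 + 0.059 + 0.668 = 10.173.

10.173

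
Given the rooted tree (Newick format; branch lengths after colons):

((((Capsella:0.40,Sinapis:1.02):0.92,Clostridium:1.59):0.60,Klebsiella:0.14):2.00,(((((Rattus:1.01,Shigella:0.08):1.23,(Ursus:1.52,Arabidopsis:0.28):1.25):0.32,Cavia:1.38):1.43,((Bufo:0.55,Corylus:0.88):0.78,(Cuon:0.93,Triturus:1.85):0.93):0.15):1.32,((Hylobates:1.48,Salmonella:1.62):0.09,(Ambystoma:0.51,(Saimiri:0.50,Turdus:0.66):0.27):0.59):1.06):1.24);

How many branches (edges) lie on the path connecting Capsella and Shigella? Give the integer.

10

The MRCA of Capsella and Shigella is the root of the tree.
From Capsella up to that node: 4 branches. From Shigella up to the same node: 6 branches. Total: 4 + 6 = 10.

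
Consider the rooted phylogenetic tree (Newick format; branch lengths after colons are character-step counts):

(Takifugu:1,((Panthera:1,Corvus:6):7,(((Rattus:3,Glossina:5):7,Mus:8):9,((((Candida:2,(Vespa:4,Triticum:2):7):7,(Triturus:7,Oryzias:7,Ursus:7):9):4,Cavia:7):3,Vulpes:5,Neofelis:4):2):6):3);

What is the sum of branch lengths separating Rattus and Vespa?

46

The path runs Rattus → … → MRCA → … → Vespa; the MRCA is the node subtending (((Rattus,Glossina),Mus),((((Candida,(Vespa,Triticum)),(Triturus,Oryzias,Ursus)),Cavia),Vulpes,Neofelis)).
Branch lengths along that path: 3 + 7 + 9 + 2 + 3 + 4 + 7 + 7 + 4 = 46.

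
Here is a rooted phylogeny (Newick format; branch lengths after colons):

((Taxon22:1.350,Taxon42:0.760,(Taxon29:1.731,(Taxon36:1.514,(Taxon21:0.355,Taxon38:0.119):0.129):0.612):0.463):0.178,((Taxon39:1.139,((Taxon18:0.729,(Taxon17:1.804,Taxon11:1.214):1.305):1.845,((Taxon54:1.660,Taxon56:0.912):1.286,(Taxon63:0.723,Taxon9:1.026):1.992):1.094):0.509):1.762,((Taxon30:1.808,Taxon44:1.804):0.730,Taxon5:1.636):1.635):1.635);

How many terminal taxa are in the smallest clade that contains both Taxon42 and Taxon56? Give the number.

The MRCA of Taxon42 and Taxon56 is the root, so the clade is the entire tree.
That clade contains 17 terminal taxa: Taxon11, Taxon17, Taxon18, Taxon21, Taxon22, Taxon29, Taxon30, Taxon36, Taxon38, Taxon39, Taxon42, Taxon44, Taxon5, Taxon54, Taxon56, Taxon63, Taxon9.

17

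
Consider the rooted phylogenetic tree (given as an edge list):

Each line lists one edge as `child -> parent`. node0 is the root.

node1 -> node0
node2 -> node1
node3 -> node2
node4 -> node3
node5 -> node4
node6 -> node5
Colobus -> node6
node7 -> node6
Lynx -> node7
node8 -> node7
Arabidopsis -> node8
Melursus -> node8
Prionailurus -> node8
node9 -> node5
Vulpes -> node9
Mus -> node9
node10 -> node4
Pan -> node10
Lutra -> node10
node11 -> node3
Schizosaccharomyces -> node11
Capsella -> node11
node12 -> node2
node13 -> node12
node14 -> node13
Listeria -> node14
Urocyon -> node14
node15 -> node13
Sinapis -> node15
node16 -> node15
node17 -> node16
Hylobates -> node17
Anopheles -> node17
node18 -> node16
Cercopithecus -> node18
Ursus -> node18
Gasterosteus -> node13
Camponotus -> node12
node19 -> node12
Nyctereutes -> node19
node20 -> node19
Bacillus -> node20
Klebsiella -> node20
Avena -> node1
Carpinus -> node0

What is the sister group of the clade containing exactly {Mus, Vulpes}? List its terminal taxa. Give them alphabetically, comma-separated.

The clade containing exactly {Mus, Vulpes} attaches to the tree at the node subtending ((Colobus,(Lynx,(Arabidopsis,Melursus,Prionailurus))),(Vulpes,Mus)).
The other lineage descending from that same node — the sister group — is (Colobus,(Lynx,(Arabidopsis,Melursus,Prionailurus))); its 5 tips in alphabetical order are the answer.

Arabidopsis, Colobus, Lynx, Melursus, Prionailurus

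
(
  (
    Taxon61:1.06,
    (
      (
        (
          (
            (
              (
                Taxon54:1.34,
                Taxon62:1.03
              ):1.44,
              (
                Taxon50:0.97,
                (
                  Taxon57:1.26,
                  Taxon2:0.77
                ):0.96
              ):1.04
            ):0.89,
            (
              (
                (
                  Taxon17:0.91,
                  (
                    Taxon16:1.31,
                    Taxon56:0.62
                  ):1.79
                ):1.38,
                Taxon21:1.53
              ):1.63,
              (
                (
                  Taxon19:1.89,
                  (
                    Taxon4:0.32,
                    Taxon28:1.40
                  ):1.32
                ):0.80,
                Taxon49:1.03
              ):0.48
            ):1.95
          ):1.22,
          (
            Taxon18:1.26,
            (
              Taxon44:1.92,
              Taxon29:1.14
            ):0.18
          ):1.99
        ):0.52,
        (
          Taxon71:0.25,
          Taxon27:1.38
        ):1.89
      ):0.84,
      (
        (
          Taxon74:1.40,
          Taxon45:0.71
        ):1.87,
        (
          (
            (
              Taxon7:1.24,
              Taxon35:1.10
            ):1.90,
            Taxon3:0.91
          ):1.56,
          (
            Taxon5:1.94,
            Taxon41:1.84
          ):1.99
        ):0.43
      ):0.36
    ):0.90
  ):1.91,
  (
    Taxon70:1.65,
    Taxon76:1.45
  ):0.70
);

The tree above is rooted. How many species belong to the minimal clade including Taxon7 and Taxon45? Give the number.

The MRCA of Taxon7 and Taxon45 is the node subtending ((Taxon74,Taxon45),(((Taxon7,Taxon35),Taxon3),(Taxon5,Taxon41))).
That clade contains 7 terminal taxa: Taxon3, Taxon35, Taxon41, Taxon45, Taxon5, Taxon7, Taxon74.

7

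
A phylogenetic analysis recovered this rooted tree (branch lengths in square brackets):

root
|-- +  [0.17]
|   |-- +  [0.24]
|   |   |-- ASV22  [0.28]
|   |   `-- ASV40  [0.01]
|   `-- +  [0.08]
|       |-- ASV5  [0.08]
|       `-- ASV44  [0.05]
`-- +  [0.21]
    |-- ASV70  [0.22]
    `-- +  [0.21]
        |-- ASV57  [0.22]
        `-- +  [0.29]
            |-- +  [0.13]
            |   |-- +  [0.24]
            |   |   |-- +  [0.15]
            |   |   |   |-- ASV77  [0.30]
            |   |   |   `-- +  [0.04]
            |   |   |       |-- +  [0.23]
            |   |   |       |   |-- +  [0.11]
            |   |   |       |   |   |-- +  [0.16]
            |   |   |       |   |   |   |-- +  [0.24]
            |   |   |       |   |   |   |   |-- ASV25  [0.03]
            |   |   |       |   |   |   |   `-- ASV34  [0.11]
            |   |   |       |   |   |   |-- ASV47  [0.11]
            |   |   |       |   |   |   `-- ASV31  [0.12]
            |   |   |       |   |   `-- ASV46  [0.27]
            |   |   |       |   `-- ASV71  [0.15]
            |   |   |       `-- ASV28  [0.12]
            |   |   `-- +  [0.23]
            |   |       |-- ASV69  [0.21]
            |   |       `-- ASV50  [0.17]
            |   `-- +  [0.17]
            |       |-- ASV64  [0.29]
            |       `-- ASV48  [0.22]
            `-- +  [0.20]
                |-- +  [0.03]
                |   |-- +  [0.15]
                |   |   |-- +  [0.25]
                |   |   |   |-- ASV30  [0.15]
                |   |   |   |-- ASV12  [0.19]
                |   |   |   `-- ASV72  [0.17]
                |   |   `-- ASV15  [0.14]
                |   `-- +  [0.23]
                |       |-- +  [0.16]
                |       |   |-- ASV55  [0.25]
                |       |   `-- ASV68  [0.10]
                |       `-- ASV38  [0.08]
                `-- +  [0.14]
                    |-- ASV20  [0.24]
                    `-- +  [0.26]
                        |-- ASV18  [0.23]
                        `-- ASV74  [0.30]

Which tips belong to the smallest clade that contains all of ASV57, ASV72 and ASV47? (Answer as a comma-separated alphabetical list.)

ASV12, ASV15, ASV18, ASV20, ASV25, ASV28, ASV30, ASV31, ASV34, ASV38, ASV46, ASV47, ASV48, ASV50, ASV55, ASV57, ASV64, ASV68, ASV69, ASV71, ASV72, ASV74, ASV77

Tracing ASV57: it sits inside (ASV57,((((ASV77,(((((ASV25,ASV34),ASV47,ASV31),ASV46),ASV71),ASV28)),(ASV69,ASV50)),(ASV64,ASV48)),((((ASV30,ASV12,ASV72),ASV15),((ASV55,ASV68),ASV38)),(ASV20,(ASV18,ASV74))))).
Tracing ASV72: it sits inside (ASV30,ASV12,ASV72).
Tracing ASV47: it sits inside ((ASV25,ASV34),ASV47,ASV31).
The smallest clade enclosing all 3 is (ASV57,((((ASV77,(((((ASV25,ASV34),ASV47,ASV31),ASV46),ASV71),ASV28)),(ASV69,ASV50)),(ASV64,ASV48)),((((ASV30,ASV12,ASV72),ASV15),((ASV55,ASV68),ASV38)),(ASV20,(ASV18,ASV74))))); the answer is its 23 terminal taxa in alphabetical order.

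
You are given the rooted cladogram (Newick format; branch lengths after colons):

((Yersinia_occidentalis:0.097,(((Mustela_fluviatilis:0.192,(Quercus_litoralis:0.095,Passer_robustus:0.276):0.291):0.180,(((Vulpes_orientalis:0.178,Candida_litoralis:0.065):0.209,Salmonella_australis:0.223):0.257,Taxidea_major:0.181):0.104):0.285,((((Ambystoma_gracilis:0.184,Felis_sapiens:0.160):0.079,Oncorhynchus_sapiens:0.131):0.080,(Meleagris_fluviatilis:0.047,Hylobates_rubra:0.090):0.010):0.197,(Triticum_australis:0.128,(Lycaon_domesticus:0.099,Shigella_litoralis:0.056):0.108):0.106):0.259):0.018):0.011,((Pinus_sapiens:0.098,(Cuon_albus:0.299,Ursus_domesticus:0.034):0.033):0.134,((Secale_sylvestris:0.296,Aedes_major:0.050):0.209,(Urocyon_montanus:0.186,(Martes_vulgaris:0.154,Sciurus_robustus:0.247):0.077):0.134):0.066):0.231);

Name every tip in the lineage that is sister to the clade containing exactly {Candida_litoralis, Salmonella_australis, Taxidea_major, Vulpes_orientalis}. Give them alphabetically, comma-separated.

The clade containing exactly {Candida_litoralis, Salmonella_australis, Taxidea_major, Vulpes_orientalis} attaches to the tree at the node subtending ((Mustela_fluviatilis,(Quercus_litoralis,Passer_robustus)),(((Vulpes_orientalis,Candida_litoralis),Salmonella_australis),Taxidea_major)).
The other lineage descending from that same node — the sister group — is (Mustela_fluviatilis,(Quercus_litoralis,Passer_robustus)); its 3 tips in alphabetical order are the answer.

Mustela_fluviatilis, Passer_robustus, Quercus_litoralis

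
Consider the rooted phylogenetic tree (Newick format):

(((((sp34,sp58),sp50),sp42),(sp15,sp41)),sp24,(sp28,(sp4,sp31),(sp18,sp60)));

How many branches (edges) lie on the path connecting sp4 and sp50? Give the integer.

The MRCA of sp4 and sp50 is the root of the tree.
From sp4 up to that node: 3 branches. From sp50 up to the same node: 4 branches. Total: 3 + 4 = 7.

7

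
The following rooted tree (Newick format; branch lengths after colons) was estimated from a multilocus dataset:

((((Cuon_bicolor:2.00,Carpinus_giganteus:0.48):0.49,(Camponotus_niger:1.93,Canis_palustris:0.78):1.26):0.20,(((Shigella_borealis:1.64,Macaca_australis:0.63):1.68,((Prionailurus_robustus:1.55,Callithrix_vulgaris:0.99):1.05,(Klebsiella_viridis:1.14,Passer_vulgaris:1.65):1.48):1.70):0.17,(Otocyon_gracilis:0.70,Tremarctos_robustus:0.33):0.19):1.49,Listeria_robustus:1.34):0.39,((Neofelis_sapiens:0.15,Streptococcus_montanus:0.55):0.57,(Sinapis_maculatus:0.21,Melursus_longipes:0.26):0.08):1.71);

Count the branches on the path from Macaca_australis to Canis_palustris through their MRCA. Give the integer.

The MRCA of Macaca_australis and Canis_palustris is the node subtending (((Cuon_bicolor,Carpinus_giganteus),(Camponotus_niger,Canis_palustris)),(((Shigella_borealis,Macaca_australis),((Prionailurus_robustus,Callithrix_vulgaris),(Klebsiella_viridis,Passer_vulgaris))),(Otocyon_gracilis,Tremarctos_robustus)),Listeria_robustus).
From Macaca_australis up to that node: 4 branches. From Canis_palustris up to the same node: 3 branches. Total: 4 + 3 = 7.

7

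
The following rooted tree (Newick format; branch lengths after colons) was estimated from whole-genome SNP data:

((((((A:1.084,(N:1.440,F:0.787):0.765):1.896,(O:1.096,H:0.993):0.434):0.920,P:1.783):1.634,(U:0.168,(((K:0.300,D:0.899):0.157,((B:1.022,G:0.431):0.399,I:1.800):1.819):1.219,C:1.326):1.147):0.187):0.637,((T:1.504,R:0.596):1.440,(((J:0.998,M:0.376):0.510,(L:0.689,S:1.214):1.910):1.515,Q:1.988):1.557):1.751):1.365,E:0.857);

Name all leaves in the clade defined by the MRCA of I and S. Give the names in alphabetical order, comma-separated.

Tracing I: it sits inside ((B,G),I).
Tracing S: it sits inside (L,S).
The smallest clade enclosing both is (((((A,(N,F)),(O,H)),P),(U,(((K,D),((B,G),I)),C))),((T,R),(((J,M),(L,S)),Q))); the answer is its 20 terminal taxa in alphabetical order.

A, B, C, D, F, G, H, I, J, K, L, M, N, O, P, Q, R, S, T, U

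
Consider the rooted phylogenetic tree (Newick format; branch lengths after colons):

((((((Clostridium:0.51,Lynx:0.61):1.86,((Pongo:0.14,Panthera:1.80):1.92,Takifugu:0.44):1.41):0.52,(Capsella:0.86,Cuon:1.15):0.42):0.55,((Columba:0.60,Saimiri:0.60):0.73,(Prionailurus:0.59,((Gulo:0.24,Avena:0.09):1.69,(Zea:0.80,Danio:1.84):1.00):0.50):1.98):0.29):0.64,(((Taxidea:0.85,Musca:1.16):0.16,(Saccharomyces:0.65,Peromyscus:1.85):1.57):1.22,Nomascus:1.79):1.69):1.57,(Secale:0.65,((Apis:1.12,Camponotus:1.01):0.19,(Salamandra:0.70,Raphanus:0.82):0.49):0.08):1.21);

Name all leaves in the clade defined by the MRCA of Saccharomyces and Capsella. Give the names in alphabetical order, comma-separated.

Avena, Capsella, Clostridium, Columba, Cuon, Danio, Gulo, Lynx, Musca, Nomascus, Panthera, Peromyscus, Pongo, Prionailurus, Saccharomyces, Saimiri, Takifugu, Taxidea, Zea

Tracing Saccharomyces: it sits inside (Saccharomyces,Peromyscus).
Tracing Capsella: it sits inside (Capsella,Cuon).
The smallest clade enclosing both is (((((Clostridium,Lynx),((Pongo,Panthera),Takifugu)),(Capsella,Cuon)),((Columba,Saimiri),(Prionailurus,((Gulo,Avena),(Zea,Danio))))),(((Taxidea,Musca),(Saccharomyces,Peromyscus)),Nomascus)); the answer is its 19 terminal taxa in alphabetical order.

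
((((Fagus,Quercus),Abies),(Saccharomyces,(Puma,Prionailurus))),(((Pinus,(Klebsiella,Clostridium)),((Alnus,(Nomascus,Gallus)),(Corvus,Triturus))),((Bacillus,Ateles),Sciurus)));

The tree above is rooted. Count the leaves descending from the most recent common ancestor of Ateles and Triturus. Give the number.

The MRCA of Ateles and Triturus is the node subtending (((Pinus,(Klebsiella,Clostridium)),((Alnus,(Nomascus,Gallus)),(Corvus,Triturus))),((Bacillus,Ateles),Sciurus)).
That clade contains 11 terminal taxa: Alnus, Ateles, Bacillus, Clostridium, Corvus, Gallus, Klebsiella, Nomascus, Pinus, Sciurus, Triturus.

11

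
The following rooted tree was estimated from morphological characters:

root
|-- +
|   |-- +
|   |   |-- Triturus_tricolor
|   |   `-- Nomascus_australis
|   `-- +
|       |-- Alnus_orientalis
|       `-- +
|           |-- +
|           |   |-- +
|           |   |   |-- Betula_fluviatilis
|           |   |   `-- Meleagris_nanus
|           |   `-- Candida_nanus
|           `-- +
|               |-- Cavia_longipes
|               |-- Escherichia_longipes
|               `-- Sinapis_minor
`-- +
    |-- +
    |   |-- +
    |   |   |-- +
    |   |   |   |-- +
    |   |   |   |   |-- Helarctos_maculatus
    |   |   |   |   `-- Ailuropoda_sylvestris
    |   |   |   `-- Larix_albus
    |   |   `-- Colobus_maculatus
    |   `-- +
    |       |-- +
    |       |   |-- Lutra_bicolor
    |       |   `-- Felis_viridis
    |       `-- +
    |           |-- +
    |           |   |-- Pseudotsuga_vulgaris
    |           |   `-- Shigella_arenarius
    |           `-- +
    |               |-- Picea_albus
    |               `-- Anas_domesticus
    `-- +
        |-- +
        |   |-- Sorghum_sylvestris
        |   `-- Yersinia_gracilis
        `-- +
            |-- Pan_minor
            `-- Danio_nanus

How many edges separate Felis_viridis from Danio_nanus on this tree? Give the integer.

The MRCA of Felis_viridis and Danio_nanus is the node subtending (((((Helarctos_maculatus,Ailuropoda_sylvestris),Larix_albus),Colobus_maculatus),((Lutra_bicolor,Felis_viridis),((Pseudotsuga_vulgaris,Shigella_arenarius),(Picea_albus,Anas_domesticus)))),((Sorghum_sylvestris,Yersinia_gracilis),(Pan_minor,Danio_nanus))).
From Felis_viridis up to that node: 4 branches. From Danio_nanus up to the same node: 3 branches. Total: 4 + 3 = 7.

7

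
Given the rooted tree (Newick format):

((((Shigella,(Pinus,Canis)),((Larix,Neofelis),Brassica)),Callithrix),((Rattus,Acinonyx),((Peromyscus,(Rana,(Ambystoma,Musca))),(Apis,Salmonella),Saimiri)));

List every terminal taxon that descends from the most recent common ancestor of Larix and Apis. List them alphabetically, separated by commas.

Acinonyx, Ambystoma, Apis, Brassica, Callithrix, Canis, Larix, Musca, Neofelis, Peromyscus, Pinus, Rana, Rattus, Saimiri, Salmonella, Shigella

Tracing Larix: it sits inside (Larix,Neofelis).
Tracing Apis: it sits inside (Apis,Salmonella).
The smallest clade enclosing both is the whole tree (their MRCA is the root), so the answer is all 16 tips in alphabetical order.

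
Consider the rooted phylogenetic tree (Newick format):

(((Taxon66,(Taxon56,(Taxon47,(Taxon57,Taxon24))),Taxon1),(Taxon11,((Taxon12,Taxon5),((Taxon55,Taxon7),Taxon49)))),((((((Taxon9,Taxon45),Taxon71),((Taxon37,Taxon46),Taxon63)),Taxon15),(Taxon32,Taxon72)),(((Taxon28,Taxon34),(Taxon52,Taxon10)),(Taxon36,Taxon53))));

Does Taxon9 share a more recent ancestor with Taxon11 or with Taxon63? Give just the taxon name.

The MRCA of Taxon9 and Taxon63 subtends (((Taxon9,Taxon45),Taxon71),((Taxon37,Taxon46),Taxon63)) (6 taxa).
The MRCA of Taxon9 and Taxon11 is the root, subtending the entire tree (27 taxa).
The first is nested inside the second, so Taxon9 shares a more recent common ancestor with Taxon63.

Taxon63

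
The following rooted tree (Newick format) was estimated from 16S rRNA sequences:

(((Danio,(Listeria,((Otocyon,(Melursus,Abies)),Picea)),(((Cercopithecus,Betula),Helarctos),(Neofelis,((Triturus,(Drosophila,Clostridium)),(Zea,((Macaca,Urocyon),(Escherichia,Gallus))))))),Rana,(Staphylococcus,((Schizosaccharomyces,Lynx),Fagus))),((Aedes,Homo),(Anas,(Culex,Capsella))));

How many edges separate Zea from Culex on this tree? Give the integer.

The MRCA of Zea and Culex is the root of the tree.
From Zea up to that node: 7 branches. From Culex up to the same node: 4 branches. Total: 7 + 4 = 11.

11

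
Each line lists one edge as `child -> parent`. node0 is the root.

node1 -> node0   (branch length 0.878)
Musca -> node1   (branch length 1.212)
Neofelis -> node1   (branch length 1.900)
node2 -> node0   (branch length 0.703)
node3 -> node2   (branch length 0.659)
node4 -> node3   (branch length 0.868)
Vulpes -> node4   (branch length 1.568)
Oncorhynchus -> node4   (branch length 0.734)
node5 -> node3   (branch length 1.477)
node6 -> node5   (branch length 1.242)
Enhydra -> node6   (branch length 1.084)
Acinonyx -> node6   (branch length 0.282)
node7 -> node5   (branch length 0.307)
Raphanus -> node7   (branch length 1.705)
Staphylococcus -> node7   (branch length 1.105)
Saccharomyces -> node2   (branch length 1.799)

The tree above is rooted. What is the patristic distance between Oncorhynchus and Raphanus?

5.091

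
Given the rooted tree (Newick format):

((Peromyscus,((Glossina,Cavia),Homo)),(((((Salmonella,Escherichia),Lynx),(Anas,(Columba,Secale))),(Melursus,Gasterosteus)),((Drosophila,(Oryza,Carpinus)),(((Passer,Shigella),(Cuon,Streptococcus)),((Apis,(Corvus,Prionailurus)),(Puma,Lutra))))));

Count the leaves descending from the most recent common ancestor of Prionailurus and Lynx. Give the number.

The MRCA of Prionailurus and Lynx is the node subtending (((((Salmonella,Escherichia),Lynx),(Anas,(Columba,Secale))),(Melursus,Gasterosteus)),((Drosophila,(Oryza,Carpinus)),(((Passer,Shigella),(Cuon,Streptococcus)),((Apis,(Corvus,Prionailurus)),(Puma,Lutra))))).
That clade contains 20 terminal taxa: Anas, Apis, Carpinus, Columba, Corvus, Cuon, Drosophila, Escherichia, Gasterosteus, Lutra, Lynx, Melursus, Oryza, Passer, Prionailurus, Puma, Salmonella, Secale, Shigella, Streptococcus.

20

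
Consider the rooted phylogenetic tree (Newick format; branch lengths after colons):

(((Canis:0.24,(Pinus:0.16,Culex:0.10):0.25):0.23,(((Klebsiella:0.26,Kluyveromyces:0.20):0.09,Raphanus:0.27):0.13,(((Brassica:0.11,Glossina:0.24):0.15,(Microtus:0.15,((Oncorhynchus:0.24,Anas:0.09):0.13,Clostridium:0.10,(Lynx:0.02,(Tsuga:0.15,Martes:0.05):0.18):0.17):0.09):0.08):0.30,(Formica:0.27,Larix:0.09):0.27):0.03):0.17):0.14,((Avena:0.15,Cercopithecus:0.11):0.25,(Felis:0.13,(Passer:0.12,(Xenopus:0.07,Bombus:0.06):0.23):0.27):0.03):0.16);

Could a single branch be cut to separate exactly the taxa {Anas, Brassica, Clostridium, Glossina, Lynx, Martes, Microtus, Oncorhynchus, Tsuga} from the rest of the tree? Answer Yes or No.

The most recent common ancestor of these taxa subtends ((Brassica,Glossina),(Microtus,((Oncorhynchus,Anas),Clostridium,(Lynx,(Tsuga,Martes))))).
That clade has exactly 9 tips — every listed taxon and nothing else — so the group is monophyletic.

Yes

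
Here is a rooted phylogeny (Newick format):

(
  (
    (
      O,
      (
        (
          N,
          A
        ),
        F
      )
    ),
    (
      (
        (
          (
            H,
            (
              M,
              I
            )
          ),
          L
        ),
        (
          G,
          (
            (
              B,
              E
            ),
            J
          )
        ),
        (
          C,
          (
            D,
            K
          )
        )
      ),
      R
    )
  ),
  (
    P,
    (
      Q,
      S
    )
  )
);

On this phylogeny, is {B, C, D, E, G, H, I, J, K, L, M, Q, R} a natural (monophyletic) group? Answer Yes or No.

The MRCA of the listed taxa is the root, so the smallest clade containing them is the whole tree.
That clade also contains A, F, N, O, P, S, which are not in the proposed group, so the group is not monophyletic.

No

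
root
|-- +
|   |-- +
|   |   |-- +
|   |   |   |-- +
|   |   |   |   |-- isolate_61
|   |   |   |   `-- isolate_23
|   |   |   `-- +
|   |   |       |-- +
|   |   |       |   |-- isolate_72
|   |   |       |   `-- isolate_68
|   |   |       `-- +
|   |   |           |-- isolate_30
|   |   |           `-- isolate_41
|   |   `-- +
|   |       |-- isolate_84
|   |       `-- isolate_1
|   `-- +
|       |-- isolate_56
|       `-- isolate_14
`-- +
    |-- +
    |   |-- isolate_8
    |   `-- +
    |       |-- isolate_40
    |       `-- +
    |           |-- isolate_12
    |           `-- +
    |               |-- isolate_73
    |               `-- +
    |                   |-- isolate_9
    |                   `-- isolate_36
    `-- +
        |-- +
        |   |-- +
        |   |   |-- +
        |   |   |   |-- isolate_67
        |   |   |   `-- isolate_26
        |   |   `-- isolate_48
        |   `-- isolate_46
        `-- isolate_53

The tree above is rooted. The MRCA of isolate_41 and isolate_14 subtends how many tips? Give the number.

10

The MRCA of isolate_41 and isolate_14 is the node subtending ((((isolate_61,isolate_23),((isolate_72,isolate_68),(isolate_30,isolate_41))),(isolate_84,isolate_1)),(isolate_56,isolate_14)).
That clade contains 10 terminal taxa: isolate_1, isolate_14, isolate_23, isolate_30, isolate_41, isolate_56, isolate_61, isolate_68, isolate_72, isolate_84.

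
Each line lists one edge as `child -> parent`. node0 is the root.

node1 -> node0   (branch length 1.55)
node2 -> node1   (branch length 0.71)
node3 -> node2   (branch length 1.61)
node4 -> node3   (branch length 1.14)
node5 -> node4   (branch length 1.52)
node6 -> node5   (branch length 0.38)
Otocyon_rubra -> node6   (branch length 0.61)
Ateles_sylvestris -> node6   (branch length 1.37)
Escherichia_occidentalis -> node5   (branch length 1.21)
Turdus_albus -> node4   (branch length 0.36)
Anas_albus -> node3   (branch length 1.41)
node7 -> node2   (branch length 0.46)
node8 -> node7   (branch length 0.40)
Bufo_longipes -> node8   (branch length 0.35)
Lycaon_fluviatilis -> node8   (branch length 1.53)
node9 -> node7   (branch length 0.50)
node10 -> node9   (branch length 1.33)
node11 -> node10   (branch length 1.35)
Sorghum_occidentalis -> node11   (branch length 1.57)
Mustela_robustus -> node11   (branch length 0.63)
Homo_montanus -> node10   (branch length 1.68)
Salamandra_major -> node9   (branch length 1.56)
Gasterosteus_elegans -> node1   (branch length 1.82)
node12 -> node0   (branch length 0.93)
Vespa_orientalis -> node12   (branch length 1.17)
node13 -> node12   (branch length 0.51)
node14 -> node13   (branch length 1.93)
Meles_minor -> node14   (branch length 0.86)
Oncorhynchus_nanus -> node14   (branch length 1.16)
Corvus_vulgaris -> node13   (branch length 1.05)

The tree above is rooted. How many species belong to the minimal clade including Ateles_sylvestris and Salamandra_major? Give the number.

11

The MRCA of Ateles_sylvestris and Salamandra_major is the node subtending (((((Otocyon_rubra,Ateles_sylvestris),Escherichia_occidentalis),Turdus_albus),Anas_albus),((Bufo_longipes,Lycaon_fluviatilis),(((Sorghum_occidentalis,Mustela_robustus),Homo_montanus),Salamandra_major))).
That clade contains 11 terminal taxa: Anas_albus, Ateles_sylvestris, Bufo_longipes, Escherichia_occidentalis, Homo_montanus, Lycaon_fluviatilis, Mustela_robustus, Otocyon_rubra, Salamandra_major, Sorghum_occidentalis, Turdus_albus.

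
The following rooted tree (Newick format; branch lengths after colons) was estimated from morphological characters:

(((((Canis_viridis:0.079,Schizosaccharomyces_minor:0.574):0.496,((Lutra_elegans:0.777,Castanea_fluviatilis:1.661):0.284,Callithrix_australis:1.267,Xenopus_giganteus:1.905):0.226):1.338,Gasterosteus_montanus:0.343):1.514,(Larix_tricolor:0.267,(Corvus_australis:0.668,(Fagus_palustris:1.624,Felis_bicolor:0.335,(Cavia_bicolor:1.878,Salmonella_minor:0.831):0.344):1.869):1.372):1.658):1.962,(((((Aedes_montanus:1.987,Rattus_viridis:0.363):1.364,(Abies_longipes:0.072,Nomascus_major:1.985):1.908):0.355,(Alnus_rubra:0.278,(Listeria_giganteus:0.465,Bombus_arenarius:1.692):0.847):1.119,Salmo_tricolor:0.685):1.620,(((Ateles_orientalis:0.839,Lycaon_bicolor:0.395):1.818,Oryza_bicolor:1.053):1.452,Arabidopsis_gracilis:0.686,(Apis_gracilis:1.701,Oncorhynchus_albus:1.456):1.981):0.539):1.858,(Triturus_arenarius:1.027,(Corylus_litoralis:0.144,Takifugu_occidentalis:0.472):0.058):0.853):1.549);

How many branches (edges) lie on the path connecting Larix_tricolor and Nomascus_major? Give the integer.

9

The MRCA of Larix_tricolor and Nomascus_major is the root of the tree.
From Larix_tricolor up to that node: 3 branches. From Nomascus_major up to the same node: 6 branches. Total: 3 + 6 = 9.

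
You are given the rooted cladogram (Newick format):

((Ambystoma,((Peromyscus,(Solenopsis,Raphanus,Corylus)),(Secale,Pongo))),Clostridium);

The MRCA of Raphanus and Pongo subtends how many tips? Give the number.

The MRCA of Raphanus and Pongo is the node subtending ((Peromyscus,(Solenopsis,Raphanus,Corylus)),(Secale,Pongo)).
That clade contains 6 terminal taxa: Corylus, Peromyscus, Pongo, Raphanus, Secale, Solenopsis.

6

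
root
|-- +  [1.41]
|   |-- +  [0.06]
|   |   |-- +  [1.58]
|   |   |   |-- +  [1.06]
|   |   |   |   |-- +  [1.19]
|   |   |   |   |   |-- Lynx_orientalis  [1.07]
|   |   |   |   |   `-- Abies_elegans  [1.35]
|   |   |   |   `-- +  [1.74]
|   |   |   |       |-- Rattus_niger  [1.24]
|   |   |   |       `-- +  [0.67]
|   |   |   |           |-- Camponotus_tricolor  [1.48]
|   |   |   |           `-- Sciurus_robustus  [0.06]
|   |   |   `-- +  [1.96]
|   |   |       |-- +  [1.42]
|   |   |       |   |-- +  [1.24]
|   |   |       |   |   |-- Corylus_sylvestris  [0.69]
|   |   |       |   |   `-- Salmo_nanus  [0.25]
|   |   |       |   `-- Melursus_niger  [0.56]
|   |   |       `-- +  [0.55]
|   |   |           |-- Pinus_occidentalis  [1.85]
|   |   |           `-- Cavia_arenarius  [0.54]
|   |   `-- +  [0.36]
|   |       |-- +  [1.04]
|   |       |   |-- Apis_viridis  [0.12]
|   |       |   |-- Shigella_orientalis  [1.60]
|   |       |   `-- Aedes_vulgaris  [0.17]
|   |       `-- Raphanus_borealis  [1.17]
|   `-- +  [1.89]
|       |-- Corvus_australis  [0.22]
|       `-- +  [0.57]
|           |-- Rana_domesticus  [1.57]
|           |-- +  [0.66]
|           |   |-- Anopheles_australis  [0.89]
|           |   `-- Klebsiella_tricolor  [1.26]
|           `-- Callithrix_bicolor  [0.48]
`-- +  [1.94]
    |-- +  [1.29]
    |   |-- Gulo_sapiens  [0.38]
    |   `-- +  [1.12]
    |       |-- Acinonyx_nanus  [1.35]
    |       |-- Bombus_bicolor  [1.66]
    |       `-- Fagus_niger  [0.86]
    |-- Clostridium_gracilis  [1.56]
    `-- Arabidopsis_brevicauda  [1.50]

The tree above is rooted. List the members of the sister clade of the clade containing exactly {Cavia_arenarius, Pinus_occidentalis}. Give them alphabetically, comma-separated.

The clade containing exactly {Cavia_arenarius, Pinus_occidentalis} attaches to the tree at the node subtending (((Corylus_sylvestris,Salmo_nanus),Melursus_niger),(Pinus_occidentalis,Cavia_arenarius)).
The other lineage descending from that same node — the sister group — is ((Corylus_sylvestris,Salmo_nanus),Melursus_niger); its 3 tips in alphabetical order are the answer.

Corylus_sylvestris, Melursus_niger, Salmo_nanus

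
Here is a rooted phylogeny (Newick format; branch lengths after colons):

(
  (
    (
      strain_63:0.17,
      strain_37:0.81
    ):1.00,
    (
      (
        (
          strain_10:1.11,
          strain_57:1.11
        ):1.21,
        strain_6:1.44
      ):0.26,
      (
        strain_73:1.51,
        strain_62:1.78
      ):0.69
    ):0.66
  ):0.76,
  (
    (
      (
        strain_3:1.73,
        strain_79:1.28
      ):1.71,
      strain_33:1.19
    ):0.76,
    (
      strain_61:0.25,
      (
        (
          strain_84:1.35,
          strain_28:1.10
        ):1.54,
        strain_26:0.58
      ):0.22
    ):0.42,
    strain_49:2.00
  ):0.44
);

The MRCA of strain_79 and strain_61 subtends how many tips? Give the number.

8

The MRCA of strain_79 and strain_61 is the node subtending (((strain_3,strain_79),strain_33),(strain_61,((strain_84,strain_28),strain_26)),strain_49).
That clade contains 8 terminal taxa: strain_26, strain_28, strain_3, strain_33, strain_49, strain_61, strain_79, strain_84.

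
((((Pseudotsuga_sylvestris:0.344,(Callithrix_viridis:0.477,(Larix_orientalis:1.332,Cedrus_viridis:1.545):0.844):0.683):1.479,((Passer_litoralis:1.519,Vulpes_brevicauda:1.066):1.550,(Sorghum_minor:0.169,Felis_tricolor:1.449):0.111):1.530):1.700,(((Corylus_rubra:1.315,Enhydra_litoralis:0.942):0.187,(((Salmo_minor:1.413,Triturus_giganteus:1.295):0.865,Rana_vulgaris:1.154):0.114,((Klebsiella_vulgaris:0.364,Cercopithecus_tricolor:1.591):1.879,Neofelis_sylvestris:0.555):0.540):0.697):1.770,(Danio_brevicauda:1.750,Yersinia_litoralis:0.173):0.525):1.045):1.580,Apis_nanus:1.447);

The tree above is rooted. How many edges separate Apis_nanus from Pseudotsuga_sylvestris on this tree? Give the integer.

The MRCA of Apis_nanus and Pseudotsuga_sylvestris is the root of the tree.
From Apis_nanus up to that node: 1 branch. From Pseudotsuga_sylvestris up to the same node: 4 branches. Total: 1 + 4 = 5.

5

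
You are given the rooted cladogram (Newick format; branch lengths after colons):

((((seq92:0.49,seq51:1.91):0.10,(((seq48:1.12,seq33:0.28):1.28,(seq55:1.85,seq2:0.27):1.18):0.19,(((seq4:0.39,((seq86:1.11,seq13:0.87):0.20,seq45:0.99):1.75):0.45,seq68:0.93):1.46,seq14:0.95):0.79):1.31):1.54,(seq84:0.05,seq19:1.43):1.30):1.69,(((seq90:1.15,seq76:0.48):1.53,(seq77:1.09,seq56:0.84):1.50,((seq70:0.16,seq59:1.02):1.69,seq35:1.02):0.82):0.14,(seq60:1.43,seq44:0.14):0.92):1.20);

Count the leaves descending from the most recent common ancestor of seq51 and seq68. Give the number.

The MRCA of seq51 and seq68 is the node subtending ((seq92,seq51),(((seq48,seq33),(seq55,seq2)),(((seq4,((seq86,seq13),seq45)),seq68),seq14))).
That clade contains 12 terminal taxa: seq13, seq14, seq2, seq33, seq4, seq45, seq48, seq51, seq55, seq68, seq86, seq92.

12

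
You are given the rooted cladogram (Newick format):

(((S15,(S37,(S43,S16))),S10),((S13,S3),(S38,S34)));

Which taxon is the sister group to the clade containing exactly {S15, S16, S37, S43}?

The clade containing exactly {S15, S16, S37, S43} attaches to the tree at the node subtending ((S15,(S37,(S43,S16))),S10).
The other lineage descending from that same node — the sister group — is the single tip S10.

S10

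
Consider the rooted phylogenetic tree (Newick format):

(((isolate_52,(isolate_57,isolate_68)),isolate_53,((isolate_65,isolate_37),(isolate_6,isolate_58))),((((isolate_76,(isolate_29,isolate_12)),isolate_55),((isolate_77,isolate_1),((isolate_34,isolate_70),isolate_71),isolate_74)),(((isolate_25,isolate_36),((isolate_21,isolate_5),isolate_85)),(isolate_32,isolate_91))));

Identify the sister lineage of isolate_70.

isolate_70 attaches to the tree at the node subtending (isolate_34,isolate_70).
The other lineage descending from that same node — the sister group — is the single tip isolate_34.

isolate_34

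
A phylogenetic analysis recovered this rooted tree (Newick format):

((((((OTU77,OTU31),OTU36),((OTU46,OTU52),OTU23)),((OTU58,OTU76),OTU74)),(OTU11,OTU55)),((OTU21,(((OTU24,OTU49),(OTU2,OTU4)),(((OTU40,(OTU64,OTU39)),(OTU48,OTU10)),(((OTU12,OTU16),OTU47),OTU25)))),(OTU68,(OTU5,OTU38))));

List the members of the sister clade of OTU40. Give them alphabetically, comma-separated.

OTU40 attaches to the tree at the node subtending (OTU40,(OTU64,OTU39)).
The other lineage descending from that same node — the sister group — is (OTU64,OTU39); its 2 tips in alphabetical order are the answer.

OTU39, OTU64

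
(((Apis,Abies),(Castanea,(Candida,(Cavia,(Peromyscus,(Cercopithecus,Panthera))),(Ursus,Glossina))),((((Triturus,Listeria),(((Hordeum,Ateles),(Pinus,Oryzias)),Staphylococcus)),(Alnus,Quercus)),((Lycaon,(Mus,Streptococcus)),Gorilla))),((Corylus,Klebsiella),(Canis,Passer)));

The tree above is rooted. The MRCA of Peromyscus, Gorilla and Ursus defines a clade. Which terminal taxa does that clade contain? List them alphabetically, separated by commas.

Abies, Alnus, Apis, Ateles, Candida, Castanea, Cavia, Cercopithecus, Glossina, Gorilla, Hordeum, Listeria, Lycaon, Mus, Oryzias, Panthera, Peromyscus, Pinus, Quercus, Staphylococcus, Streptococcus, Triturus, Ursus

Tracing Peromyscus: it sits inside (Peromyscus,(Cercopithecus,Panthera)).
Tracing Gorilla: it sits inside ((Lycaon,(Mus,Streptococcus)),Gorilla).
Tracing Ursus: it sits inside (Ursus,Glossina).
The smallest clade enclosing all 3 is ((Apis,Abies),(Castanea,(Candida,(Cavia,(Peromyscus,(Cercopithecus,Panthera))),(Ursus,Glossina))),((((Triturus,Listeria),(((Hordeum,Ateles),(Pinus,Oryzias)),Staphylococcus)),(Alnus,Quercus)),((Lycaon,(Mus,Streptococcus)),Gorilla))); the answer is its 23 terminal taxa in alphabetical order.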